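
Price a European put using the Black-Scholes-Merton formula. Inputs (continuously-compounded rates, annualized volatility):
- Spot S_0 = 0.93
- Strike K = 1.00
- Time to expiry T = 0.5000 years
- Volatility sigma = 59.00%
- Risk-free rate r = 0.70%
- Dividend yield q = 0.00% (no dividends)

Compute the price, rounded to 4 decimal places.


Answer: Price = 0.1946

Derivation:
d1 = (ln(S/K) + (r - q + 0.5*sigma^2) * T) / (sigma * sqrt(T)) = 0.04303597
d2 = d1 - sigma * sqrt(T) = -0.37415703
exp(-rT) = 0.99650612; exp(-qT) = 1.00000000
P = K * exp(-rT) * N(-d2) - S_0 * exp(-qT) * N(-d1)
N(-d1) = 0.48283643; N(-d2) = 0.64585625
P = 1.0000 * 0.99650612 * 0.64585625 - 0.9300 * 1.00000000 * 0.48283643 = 0.1946


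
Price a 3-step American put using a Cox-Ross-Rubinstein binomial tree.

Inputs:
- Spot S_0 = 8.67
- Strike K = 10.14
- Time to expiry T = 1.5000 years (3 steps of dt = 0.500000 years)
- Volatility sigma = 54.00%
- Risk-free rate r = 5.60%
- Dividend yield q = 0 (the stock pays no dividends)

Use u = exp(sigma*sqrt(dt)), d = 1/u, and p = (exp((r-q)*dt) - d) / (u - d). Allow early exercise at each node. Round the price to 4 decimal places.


dt = T/N = 0.500000
u = exp(sigma*sqrt(dt)) = 1.464974; d = 1/u = 0.682606
p = (exp((r-q)*dt) - d) / (u - d) = 0.441978
Discount per step: exp(-r*dt) = 0.972388
Stock lattice S(k, i) with i counting down-moves:
  k=0: S(0,0) = 8.6700
  k=1: S(1,0) = 12.7013; S(1,1) = 5.9182
  k=2: S(2,0) = 18.6071; S(2,1) = 8.6700; S(2,2) = 4.0398
  k=3: S(3,0) = 27.2589; S(3,1) = 12.7013; S(3,2) = 5.9182; S(3,3) = 2.7576
Terminal payoffs V(N, i) = max(K - S_T, 0):
  V(3,0) = 0.000000; V(3,1) = 0.000000; V(3,2) = 4.221807; V(3,3) = 7.382414
Backward induction: V(k, i) = exp(-r*dt) * [p * V(k+1, i) + (1-p) * V(k+1, i+1)]; then take max(V_cont, immediate exercise) for American.
  V(2,0) = exp(-r*dt) * [p*0.000000 + (1-p)*0.000000] = 0.000000; exercise = 0.000000; V(2,0) = max -> 0.000000
  V(2,1) = exp(-r*dt) * [p*0.000000 + (1-p)*4.221807] = 2.290811; exercise = 1.470000; V(2,1) = max -> 2.290811
  V(2,2) = exp(-r*dt) * [p*4.221807 + (1-p)*7.382414] = 5.820225; exercise = 6.100207; V(2,2) = max -> 6.100207
  V(1,0) = exp(-r*dt) * [p*0.000000 + (1-p)*2.290811] = 1.243026; exercise = 0.000000; V(1,0) = max -> 1.243026
  V(1,1) = exp(-r*dt) * [p*2.290811 + (1-p)*6.100207] = 4.294589; exercise = 4.221807; V(1,1) = max -> 4.294589
  V(0,0) = exp(-r*dt) * [p*1.243026 + (1-p)*4.294589] = 2.864524; exercise = 1.470000; V(0,0) = max -> 2.864524

Answer: Price = V(0,0) = 2.8645


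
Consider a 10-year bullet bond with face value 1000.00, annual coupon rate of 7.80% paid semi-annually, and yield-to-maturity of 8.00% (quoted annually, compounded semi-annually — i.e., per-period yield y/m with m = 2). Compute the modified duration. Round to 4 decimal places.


Coupon per period c = face * coupon_rate / m = 39.000000
Periods per year m = 2; per-period yield y/m = 0.040000
Number of cashflows N = 20
Cashflows (t years, CF_t, discount factor 1/(1+y/m)^(m*t), PV):
  t = 0.5000: CF_t = 39.000000, DF = 0.961538, PV = 37.500000
  t = 1.0000: CF_t = 39.000000, DF = 0.924556, PV = 36.057692
  t = 1.5000: CF_t = 39.000000, DF = 0.888996, PV = 34.670858
  t = 2.0000: CF_t = 39.000000, DF = 0.854804, PV = 33.337363
  t = 2.5000: CF_t = 39.000000, DF = 0.821927, PV = 32.055157
  t = 3.0000: CF_t = 39.000000, DF = 0.790315, PV = 30.822267
  t = 3.5000: CF_t = 39.000000, DF = 0.759918, PV = 29.636795
  t = 4.0000: CF_t = 39.000000, DF = 0.730690, PV = 28.496918
  t = 4.5000: CF_t = 39.000000, DF = 0.702587, PV = 27.400883
  t = 5.0000: CF_t = 39.000000, DF = 0.675564, PV = 26.347003
  t = 5.5000: CF_t = 39.000000, DF = 0.649581, PV = 25.333656
  t = 6.0000: CF_t = 39.000000, DF = 0.624597, PV = 24.359285
  t = 6.5000: CF_t = 39.000000, DF = 0.600574, PV = 23.422389
  t = 7.0000: CF_t = 39.000000, DF = 0.577475, PV = 22.521528
  t = 7.5000: CF_t = 39.000000, DF = 0.555265, PV = 21.655316
  t = 8.0000: CF_t = 39.000000, DF = 0.533908, PV = 20.822419
  t = 8.5000: CF_t = 39.000000, DF = 0.513373, PV = 20.021557
  t = 9.0000: CF_t = 39.000000, DF = 0.493628, PV = 19.251497
  t = 9.5000: CF_t = 39.000000, DF = 0.474642, PV = 18.511055
  t = 10.0000: CF_t = 1039.000000, DF = 0.456387, PV = 474.186037
Price P = sum_t PV_t = 986.409674
First compute Macaulay numerator sum_t t * PV_t:
  t * PV_t at t = 0.5000: 18.750000
  t * PV_t at t = 1.0000: 36.057692
  t * PV_t at t = 1.5000: 52.006287
  t * PV_t at t = 2.0000: 66.674727
  t * PV_t at t = 2.5000: 80.137893
  t * PV_t at t = 3.0000: 92.466800
  t * PV_t at t = 3.5000: 103.728782
  t * PV_t at t = 4.0000: 113.987672
  t * PV_t at t = 4.5000: 123.303972
  t * PV_t at t = 5.0000: 131.735013
  t * PV_t at t = 5.5000: 139.335110
  t * PV_t at t = 6.0000: 146.155710
  t * PV_t at t = 6.5000: 152.245531
  t * PV_t at t = 7.0000: 157.650698
  t * PV_t at t = 7.5000: 162.414867
  t * PV_t at t = 8.0000: 166.579351
  t * PV_t at t = 8.5000: 170.183231
  t * PV_t at t = 9.0000: 173.263470
  t * PV_t at t = 9.5000: 175.855018
  t * PV_t at t = 10.0000: 4741.860371
Macaulay duration D = 7004.392193 / 986.409674 = 7.100896
Modified duration = D / (1 + y/m) = 7.100896 / (1 + 0.040000) = 6.827784

Answer: Modified duration = 6.8278


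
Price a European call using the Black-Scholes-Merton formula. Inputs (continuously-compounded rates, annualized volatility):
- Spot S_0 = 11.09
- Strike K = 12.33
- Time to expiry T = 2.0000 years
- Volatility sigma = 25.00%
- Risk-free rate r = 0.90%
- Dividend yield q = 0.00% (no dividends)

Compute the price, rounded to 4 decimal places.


Answer: Price = 1.1672

Derivation:
d1 = (ln(S/K) + (r - q + 0.5*sigma^2) * T) / (sigma * sqrt(T)) = -0.07210089
d2 = d1 - sigma * sqrt(T) = -0.42565429
exp(-rT) = 0.98216103; exp(-qT) = 1.00000000
C = S_0 * exp(-qT) * N(d1) - K * exp(-rT) * N(d2)
N(d1) = 0.47126081; N(d2) = 0.33517989
C = 11.0900 * 1.00000000 * 0.47126081 - 12.3300 * 0.98216103 * 0.33517989 = 1.1672


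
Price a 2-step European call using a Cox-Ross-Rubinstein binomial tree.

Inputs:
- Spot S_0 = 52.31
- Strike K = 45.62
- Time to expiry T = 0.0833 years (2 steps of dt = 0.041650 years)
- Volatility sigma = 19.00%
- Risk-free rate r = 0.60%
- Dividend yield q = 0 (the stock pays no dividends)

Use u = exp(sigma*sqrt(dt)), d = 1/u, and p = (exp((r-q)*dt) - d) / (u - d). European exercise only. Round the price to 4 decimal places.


dt = T/N = 0.041650
u = exp(sigma*sqrt(dt)) = 1.039537; d = 1/u = 0.961966
p = (exp((r-q)*dt) - d) / (u - d) = 0.493529
Discount per step: exp(-r*dt) = 0.999750
Stock lattice S(k, i) with i counting down-moves:
  k=0: S(0,0) = 52.3100
  k=1: S(1,0) = 54.3782; S(1,1) = 50.3205
  k=2: S(2,0) = 56.5282; S(2,1) = 52.3100; S(2,2) = 48.4066
Terminal payoffs V(N, i) = max(S_T - K, 0):
  V(2,0) = 10.908177; V(2,1) = 6.690000; V(2,2) = 2.786587
Backward induction: V(k, i) = exp(-r*dt) * [p * V(k+1, i) + (1-p) * V(k+1, i+1)].
  V(1,0) = exp(-r*dt) * [p*10.908177 + (1-p)*6.690000] = 8.769602
  V(1,1) = exp(-r*dt) * [p*6.690000 + (1-p)*2.786587] = 4.711858
  V(0,0) = exp(-r*dt) * [p*8.769602 + (1-p)*4.711858] = 6.712795

Answer: Price = V(0,0) = 6.7128


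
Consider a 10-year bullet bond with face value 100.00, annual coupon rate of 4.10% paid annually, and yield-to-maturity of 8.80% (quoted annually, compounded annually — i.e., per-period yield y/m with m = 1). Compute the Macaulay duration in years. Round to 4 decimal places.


Answer: Macaulay duration = 8.0206 years

Derivation:
Coupon per period c = face * coupon_rate / m = 4.100000
Periods per year m = 1; per-period yield y/m = 0.088000
Number of cashflows N = 10
Cashflows (t years, CF_t, discount factor 1/(1+y/m)^(m*t), PV):
  t = 1.0000: CF_t = 4.100000, DF = 0.919118, PV = 3.768382
  t = 2.0000: CF_t = 4.100000, DF = 0.844777, PV = 3.463587
  t = 3.0000: CF_t = 4.100000, DF = 0.776450, PV = 3.183444
  t = 4.0000: CF_t = 4.100000, DF = 0.713649, PV = 2.925959
  t = 5.0000: CF_t = 4.100000, DF = 0.655927, PV = 2.689301
  t = 6.0000: CF_t = 4.100000, DF = 0.602874, PV = 2.471784
  t = 7.0000: CF_t = 4.100000, DF = 0.554112, PV = 2.271860
  t = 8.0000: CF_t = 4.100000, DF = 0.509294, PV = 2.088107
  t = 9.0000: CF_t = 4.100000, DF = 0.468101, PV = 1.919216
  t = 10.0000: CF_t = 104.100000, DF = 0.430240, PV = 44.788011
Price P = sum_t PV_t = 69.569650
Macaulay numerator sum_t t * PV_t:
  t * PV_t at t = 1.0000: 3.768382
  t * PV_t at t = 2.0000: 6.927173
  t * PV_t at t = 3.0000: 9.550331
  t * PV_t at t = 4.0000: 11.703837
  t * PV_t at t = 5.0000: 13.446504
  t * PV_t at t = 6.0000: 14.830703
  t * PV_t at t = 7.0000: 15.903021
  t * PV_t at t = 8.0000: 16.704854
  t * PV_t at t = 9.0000: 17.272942
  t * PV_t at t = 10.0000: 447.880110
Macaulay duration D = (sum_t t * PV_t) / P = 557.987857 / 69.569650 = 8.020564


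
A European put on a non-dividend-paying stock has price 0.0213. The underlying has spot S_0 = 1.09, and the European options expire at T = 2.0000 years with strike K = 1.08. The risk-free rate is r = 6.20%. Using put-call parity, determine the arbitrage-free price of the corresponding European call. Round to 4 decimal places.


Answer: Call price = 0.1572

Derivation:
Put-call parity: C - P = S_0 * exp(-qT) - K * exp(-rT).
S_0 * exp(-qT) = 1.0900 * 1.00000000 = 1.09000000
K * exp(-rT) = 1.0800 * 0.88337984 = 0.95405023
C = P + S*exp(-qT) - K*exp(-rT)
C = 0.0213 + 1.09000000 - 0.95405023 = 0.1572


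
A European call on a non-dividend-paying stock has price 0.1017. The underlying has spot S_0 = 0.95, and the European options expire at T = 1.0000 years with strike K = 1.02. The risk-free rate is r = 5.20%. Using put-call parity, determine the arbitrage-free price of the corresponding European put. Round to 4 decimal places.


Put-call parity: C - P = S_0 * exp(-qT) - K * exp(-rT).
S_0 * exp(-qT) = 0.9500 * 1.00000000 = 0.95000000
K * exp(-rT) = 1.0200 * 0.94932887 = 0.96831544
P = C - S*exp(-qT) + K*exp(-rT)
P = 0.1017 - 0.95000000 + 0.96831544 = 0.1200

Answer: Put price = 0.1200


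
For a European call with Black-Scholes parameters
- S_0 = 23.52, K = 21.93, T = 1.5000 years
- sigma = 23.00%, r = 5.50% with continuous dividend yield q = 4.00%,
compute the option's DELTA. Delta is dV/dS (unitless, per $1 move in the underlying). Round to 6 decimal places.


d1 = 0.4692035253; d2 = 0.1875122049
phi(d1) = 0.3573589617; exp(-qT) = 0.9417645336; exp(-rT) = 0.9208114379
N(d1) = 0.6805379171
Delta = exp(-qT) * N(d1) = 0.9417645336 * 0.6805379171 = 0.640906

Answer: Delta = 0.640906


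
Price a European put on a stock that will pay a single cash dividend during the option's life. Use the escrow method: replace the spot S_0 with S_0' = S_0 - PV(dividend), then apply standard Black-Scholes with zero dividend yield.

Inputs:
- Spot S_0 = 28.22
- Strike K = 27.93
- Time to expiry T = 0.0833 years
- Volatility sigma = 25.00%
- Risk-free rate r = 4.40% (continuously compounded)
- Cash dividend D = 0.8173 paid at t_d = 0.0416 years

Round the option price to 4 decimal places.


PV(D) = D * exp(-r * t_d) = 0.8173 * 0.99817127 = 0.81580538
S_0' = S_0 - PV(D) = 28.2200 - 0.81580538 = 27.40419462
d1 = (ln(S_0'/K) + (r + sigma^2/2)*T) / (sigma*sqrt(T)) = -0.17652387
d2 = d1 - sigma*sqrt(T) = -0.24867822
exp(-rT) = 0.99634151
N(-d1) = 0.57005880; N(-d2) = 0.59819515
P = K * exp(-rT) * N(-d2) - S_0' * N(-d1) = 27.9300 * 0.99634151 * 0.59819515 - 27.40419462 * 0.57005880 = 1.0245

Answer: Price = 1.0245


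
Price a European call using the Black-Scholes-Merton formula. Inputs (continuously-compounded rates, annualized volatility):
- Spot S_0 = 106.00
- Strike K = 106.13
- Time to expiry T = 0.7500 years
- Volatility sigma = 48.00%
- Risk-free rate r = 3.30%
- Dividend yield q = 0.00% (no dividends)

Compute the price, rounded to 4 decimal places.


d1 = (ln(S/K) + (r - q + 0.5*sigma^2) * T) / (sigma * sqrt(T)) = 0.26443685
d2 = d1 - sigma * sqrt(T) = -0.15125534
exp(-rT) = 0.97555377; exp(-qT) = 1.00000000
C = S_0 * exp(-qT) * N(d1) - K * exp(-rT) * N(d2)
N(d1) = 0.60427834; N(d2) = 0.43988715
C = 106.0000 * 1.00000000 * 0.60427834 - 106.1300 * 0.97555377 * 0.43988715 = 18.5096

Answer: Price = 18.5096


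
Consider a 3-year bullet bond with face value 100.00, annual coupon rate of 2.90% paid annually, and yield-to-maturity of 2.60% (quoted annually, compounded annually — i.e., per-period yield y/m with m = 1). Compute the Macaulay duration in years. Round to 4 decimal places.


Answer: Macaulay duration = 2.9166 years

Derivation:
Coupon per period c = face * coupon_rate / m = 2.900000
Periods per year m = 1; per-period yield y/m = 0.026000
Number of cashflows N = 3
Cashflows (t years, CF_t, discount factor 1/(1+y/m)^(m*t), PV):
  t = 1.0000: CF_t = 2.900000, DF = 0.974659, PV = 2.826511
  t = 2.0000: CF_t = 2.900000, DF = 0.949960, PV = 2.754884
  t = 3.0000: CF_t = 102.900000, DF = 0.925887, PV = 95.273757
Price P = sum_t PV_t = 100.855152
Macaulay numerator sum_t t * PV_t:
  t * PV_t at t = 1.0000: 2.826511
  t * PV_t at t = 2.0000: 5.509767
  t * PV_t at t = 3.0000: 285.821272
Macaulay duration D = (sum_t t * PV_t) / P = 294.157550 / 100.855152 = 2.916634


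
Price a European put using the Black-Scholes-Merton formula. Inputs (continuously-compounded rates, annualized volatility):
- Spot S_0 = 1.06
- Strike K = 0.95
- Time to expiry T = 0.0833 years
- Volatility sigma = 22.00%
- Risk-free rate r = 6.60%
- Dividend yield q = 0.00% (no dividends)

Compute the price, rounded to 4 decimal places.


d1 = (ln(S/K) + (r - q + 0.5*sigma^2) * T) / (sigma * sqrt(T)) = 1.84383555
d2 = d1 - sigma * sqrt(T) = 1.78033972
exp(-rT) = 0.99451729; exp(-qT) = 1.00000000
P = K * exp(-rT) * N(-d2) - S_0 * exp(-qT) * N(-d1)
N(-d1) = 0.03260355; N(-d2) = 0.03751019
P = 0.9500 * 0.99451729 * 0.03751019 - 1.0600 * 1.00000000 * 0.03260355 = 0.0009

Answer: Price = 0.0009


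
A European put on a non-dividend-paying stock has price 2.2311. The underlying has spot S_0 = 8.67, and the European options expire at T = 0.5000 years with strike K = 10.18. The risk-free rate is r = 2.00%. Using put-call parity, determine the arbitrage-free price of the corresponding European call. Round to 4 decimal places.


Answer: Call price = 0.8224

Derivation:
Put-call parity: C - P = S_0 * exp(-qT) - K * exp(-rT).
S_0 * exp(-qT) = 8.6700 * 1.00000000 = 8.67000000
K * exp(-rT) = 10.1800 * 0.99004983 = 10.07870731
C = P + S*exp(-qT) - K*exp(-rT)
C = 2.2311 + 8.67000000 - 10.07870731 = 0.8224


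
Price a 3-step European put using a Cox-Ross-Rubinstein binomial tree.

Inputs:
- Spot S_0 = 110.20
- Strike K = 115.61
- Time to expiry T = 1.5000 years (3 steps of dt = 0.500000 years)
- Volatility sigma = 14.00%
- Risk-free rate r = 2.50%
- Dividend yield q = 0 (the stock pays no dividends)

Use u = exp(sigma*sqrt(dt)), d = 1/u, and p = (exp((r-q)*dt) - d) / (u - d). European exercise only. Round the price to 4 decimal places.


dt = T/N = 0.500000
u = exp(sigma*sqrt(dt)) = 1.104061; d = 1/u = 0.905747
p = (exp((r-q)*dt) - d) / (u - d) = 0.538699
Discount per step: exp(-r*dt) = 0.987578
Stock lattice S(k, i) with i counting down-moves:
  k=0: S(0,0) = 110.2000
  k=1: S(1,0) = 121.6675; S(1,1) = 99.8134
  k=2: S(2,0) = 134.3283; S(2,1) = 110.2000; S(2,2) = 90.4057
  k=3: S(3,0) = 148.3066; S(3,1) = 121.6675; S(3,2) = 99.8134; S(3,3) = 81.8847
Terminal payoffs V(N, i) = max(K - S_T, 0):
  V(3,0) = 0.000000; V(3,1) = 0.000000; V(3,2) = 15.796649; V(3,3) = 33.725309
Backward induction: V(k, i) = exp(-r*dt) * [p * V(k+1, i) + (1-p) * V(k+1, i+1)].
  V(2,0) = exp(-r*dt) * [p*0.000000 + (1-p)*0.000000] = 0.000000
  V(2,1) = exp(-r*dt) * [p*0.000000 + (1-p)*15.796649] = 7.196496
  V(2,2) = exp(-r*dt) * [p*15.796649 + (1-p)*33.725309] = 23.768198
  V(1,0) = exp(-r*dt) * [p*0.000000 + (1-p)*7.196496] = 3.278515
  V(1,1) = exp(-r*dt) * [p*7.196496 + (1-p)*23.768198] = 14.656687
  V(0,0) = exp(-r*dt) * [p*3.278515 + (1-p)*14.656687] = 8.421355

Answer: Price = V(0,0) = 8.4214


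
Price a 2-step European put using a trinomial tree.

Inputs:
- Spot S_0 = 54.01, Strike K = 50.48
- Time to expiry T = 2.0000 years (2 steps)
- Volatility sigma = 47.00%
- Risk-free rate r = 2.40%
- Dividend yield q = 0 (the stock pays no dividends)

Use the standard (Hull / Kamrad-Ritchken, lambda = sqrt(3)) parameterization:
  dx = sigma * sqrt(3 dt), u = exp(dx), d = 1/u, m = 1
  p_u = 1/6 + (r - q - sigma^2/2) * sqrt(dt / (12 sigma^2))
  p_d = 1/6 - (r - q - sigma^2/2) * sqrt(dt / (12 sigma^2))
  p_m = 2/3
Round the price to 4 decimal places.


dt = T/N = 1.000000; dx = sigma*sqrt(3*dt) = 0.814064
u = exp(dx) = 2.257062; d = 1/u = 0.443054
p_u = 0.113569, p_m = 0.666667, p_d = 0.219764
Discount per step: exp(-r*dt) = 0.976286
Stock lattice S(k, j) with j the centered position index:
  k=0: S(0,+0) = 54.0100
  k=1: S(1,-1) = 23.9293; S(1,+0) = 54.0100; S(1,+1) = 121.9039
  k=2: S(2,-2) = 10.6020; S(2,-1) = 23.9293; S(2,+0) = 54.0100; S(2,+1) = 121.9039; S(2,+2) = 275.1447
Terminal payoffs V(N, j) = max(K - S_T, 0):
  V(2,-2) = 39.878013; V(2,-1) = 26.550660; V(2,+0) = 0.000000; V(2,+1) = 0.000000; V(2,+2) = 0.000000
Backward induction: V(k, j) = exp(-r*dt) * [p_u * V(k+1, j+1) + p_m * V(k+1, j) + p_d * V(k+1, j-1)]
  V(1,-1) = exp(-r*dt) * [p_u*0.000000 + p_m*26.550660 + p_d*39.878013] = 25.836630
  V(1,+0) = exp(-r*dt) * [p_u*0.000000 + p_m*0.000000 + p_d*26.550660] = 5.696521
  V(1,+1) = exp(-r*dt) * [p_u*0.000000 + p_m*0.000000 + p_d*0.000000] = 0.000000
  V(0,+0) = exp(-r*dt) * [p_u*0.000000 + p_m*5.696521 + p_d*25.836630] = 9.250946

Answer: Price = V(0,0) = 9.2509


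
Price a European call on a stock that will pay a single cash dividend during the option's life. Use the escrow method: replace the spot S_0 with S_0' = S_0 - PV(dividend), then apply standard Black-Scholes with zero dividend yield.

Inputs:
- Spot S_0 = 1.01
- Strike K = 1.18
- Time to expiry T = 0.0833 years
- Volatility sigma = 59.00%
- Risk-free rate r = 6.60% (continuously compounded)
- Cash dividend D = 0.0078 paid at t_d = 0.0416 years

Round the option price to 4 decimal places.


PV(D) = D * exp(-r * t_d) = 0.0078 * 0.99725817 = 0.00777861
S_0' = S_0 - PV(D) = 1.0100 - 0.00777861 = 1.00222139
d1 = (ln(S_0'/K) + (r + sigma^2/2)*T) / (sigma*sqrt(T)) = -0.84153021
d2 = d1 - sigma*sqrt(T) = -1.01181447
exp(-rT) = 0.99451729
N(d1) = 0.20002548; N(d2) = 0.15581338
C = S_0' * N(d1) - K * exp(-rT) * N(d2) = 1.00222139 * 0.20002548 - 1.1800 * 0.99451729 * 0.15581338 = 0.0176

Answer: Price = 0.0176


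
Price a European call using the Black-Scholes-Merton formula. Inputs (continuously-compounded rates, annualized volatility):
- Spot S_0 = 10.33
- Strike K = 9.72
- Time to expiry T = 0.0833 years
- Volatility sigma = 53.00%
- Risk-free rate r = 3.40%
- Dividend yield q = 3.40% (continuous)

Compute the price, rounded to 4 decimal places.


d1 = (ln(S/K) + (r - q + 0.5*sigma^2) * T) / (sigma * sqrt(T)) = 0.47439020
d2 = d1 - sigma * sqrt(T) = 0.32142298
exp(-rT) = 0.99717181; exp(-qT) = 0.99717181
C = S_0 * exp(-qT) * N(d1) - K * exp(-rT) * N(d2)
N(d1) = 0.68238916; N(d2) = 0.62605507
C = 10.3300 * 0.99717181 * 0.68238916 - 9.7200 * 0.99717181 * 0.62605507 = 0.9611

Answer: Price = 0.9611


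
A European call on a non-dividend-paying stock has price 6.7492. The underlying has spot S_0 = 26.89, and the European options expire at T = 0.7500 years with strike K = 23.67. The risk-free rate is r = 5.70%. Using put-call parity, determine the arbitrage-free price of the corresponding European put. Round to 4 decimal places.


Put-call parity: C - P = S_0 * exp(-qT) - K * exp(-rT).
S_0 * exp(-qT) = 26.8900 * 1.00000000 = 26.89000000
K * exp(-rT) = 23.6700 * 0.95815090 = 22.67943175
P = C - S*exp(-qT) + K*exp(-rT)
P = 6.7492 - 26.89000000 + 22.67943175 = 2.5386

Answer: Put price = 2.5386


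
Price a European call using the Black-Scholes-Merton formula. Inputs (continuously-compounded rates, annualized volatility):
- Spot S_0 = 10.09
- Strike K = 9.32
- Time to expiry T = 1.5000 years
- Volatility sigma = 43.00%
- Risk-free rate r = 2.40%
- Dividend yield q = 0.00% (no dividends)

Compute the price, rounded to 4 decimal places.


Answer: Price = 2.5775

Derivation:
d1 = (ln(S/K) + (r - q + 0.5*sigma^2) * T) / (sigma * sqrt(T)) = 0.48241126
d2 = d1 - sigma * sqrt(T) = -0.04422904
exp(-rT) = 0.96464029; exp(-qT) = 1.00000000
C = S_0 * exp(-qT) * N(d1) - K * exp(-rT) * N(d2)
N(d1) = 0.68524309; N(d2) = 0.48236092
C = 10.0900 * 1.00000000 * 0.68524309 - 9.3200 * 0.96464029 * 0.48236092 = 2.5775


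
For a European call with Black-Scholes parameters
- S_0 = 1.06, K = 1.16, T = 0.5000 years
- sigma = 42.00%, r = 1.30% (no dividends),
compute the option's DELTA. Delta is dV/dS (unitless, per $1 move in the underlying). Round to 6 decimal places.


Answer: Delta = 0.447027

Derivation:
d1 = -0.1331754709; d2 = -0.4301603190
phi(d1) = 0.3954201588; exp(-qT) = 1.0000000000; exp(-rT) = 0.9935210793
N(d1) = 0.4470273047
Delta = exp(-qT) * N(d1) = 1.0000000000 * 0.4470273047 = 0.447027


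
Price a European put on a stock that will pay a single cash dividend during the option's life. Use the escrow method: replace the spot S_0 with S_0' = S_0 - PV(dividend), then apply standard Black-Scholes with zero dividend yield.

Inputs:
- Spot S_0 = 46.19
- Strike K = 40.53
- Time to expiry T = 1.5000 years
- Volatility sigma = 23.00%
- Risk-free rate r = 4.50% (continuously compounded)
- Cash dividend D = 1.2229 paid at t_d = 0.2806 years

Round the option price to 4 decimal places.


PV(D) = D * exp(-r * t_d) = 1.2229 * 0.98745239 = 1.20755552
S_0' = S_0 - PV(D) = 46.1900 - 1.20755552 = 44.98244448
d1 = (ln(S_0'/K) + (r + sigma^2/2)*T) / (sigma*sqrt(T)) = 0.75048408
d2 = d1 - sigma*sqrt(T) = 0.46879276
exp(-rT) = 0.93472772
N(-d1) = 0.22648161; N(-d2) = 0.31960889
P = K * exp(-rT) * N(-d2) - S_0' * N(-d1) = 40.5300 * 0.93472772 * 0.31960889 - 44.98244448 * 0.22648161 = 1.9205

Answer: Price = 1.9205


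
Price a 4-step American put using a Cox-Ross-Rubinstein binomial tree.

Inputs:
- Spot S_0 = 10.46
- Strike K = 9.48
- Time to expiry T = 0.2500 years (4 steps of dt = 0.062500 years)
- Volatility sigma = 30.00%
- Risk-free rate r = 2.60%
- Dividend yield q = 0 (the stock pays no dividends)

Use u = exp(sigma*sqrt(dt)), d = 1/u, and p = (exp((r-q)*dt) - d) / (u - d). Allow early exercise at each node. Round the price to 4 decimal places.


Answer: Price = V(0,0) = 0.2387

Derivation:
dt = T/N = 0.062500
u = exp(sigma*sqrt(dt)) = 1.077884; d = 1/u = 0.927743
p = (exp((r-q)*dt) - d) / (u - d) = 0.492091
Discount per step: exp(-r*dt) = 0.998376
Stock lattice S(k, i) with i counting down-moves:
  k=0: S(0,0) = 10.4600
  k=1: S(1,0) = 11.2747; S(1,1) = 9.7042
  k=2: S(2,0) = 12.1528; S(2,1) = 10.4600; S(2,2) = 9.0030
  k=3: S(3,0) = 13.0993; S(3,1) = 11.2747; S(3,2) = 9.7042; S(3,3) = 8.3525
  k=4: S(4,0) = 14.1195; S(4,1) = 12.1528; S(4,2) = 10.4600; S(4,3) = 9.0030; S(4,4) = 7.7490
Terminal payoffs V(N, i) = max(K - S_T, 0):
  V(4,0) = 0.000000; V(4,1) = 0.000000; V(4,2) = 0.000000; V(4,3) = 0.476995; V(4,4) = 1.731041
Backward induction: V(k, i) = exp(-r*dt) * [p * V(k+1, i) + (1-p) * V(k+1, i+1)]; then take max(V_cont, immediate exercise) for American.
  V(3,0) = exp(-r*dt) * [p*0.000000 + (1-p)*0.000000] = 0.000000; exercise = 0.000000; V(3,0) = max -> 0.000000
  V(3,1) = exp(-r*dt) * [p*0.000000 + (1-p)*0.000000] = 0.000000; exercise = 0.000000; V(3,1) = max -> 0.000000
  V(3,2) = exp(-r*dt) * [p*0.000000 + (1-p)*0.476995] = 0.241877; exercise = 0.000000; V(3,2) = max -> 0.241877
  V(3,3) = exp(-r*dt) * [p*0.476995 + (1-p)*1.731041] = 1.112128; exercise = 1.127520; V(3,3) = max -> 1.127520
  V(2,0) = exp(-r*dt) * [p*0.000000 + (1-p)*0.000000] = 0.000000; exercise = 0.000000; V(2,0) = max -> 0.000000
  V(2,1) = exp(-r*dt) * [p*0.000000 + (1-p)*0.241877] = 0.122652; exercise = 0.000000; V(2,1) = max -> 0.122652
  V(2,2) = exp(-r*dt) * [p*0.241877 + (1-p)*1.127520] = 0.690580; exercise = 0.476995; V(2,2) = max -> 0.690580
  V(1,0) = exp(-r*dt) * [p*0.000000 + (1-p)*0.122652] = 0.062195; exercise = 0.000000; V(1,0) = max -> 0.062195
  V(1,1) = exp(-r*dt) * [p*0.122652 + (1-p)*0.690580] = 0.410440; exercise = 0.000000; V(1,1) = max -> 0.410440
  V(0,0) = exp(-r*dt) * [p*0.062195 + (1-p)*0.410440] = 0.238684; exercise = 0.000000; V(0,0) = max -> 0.238684


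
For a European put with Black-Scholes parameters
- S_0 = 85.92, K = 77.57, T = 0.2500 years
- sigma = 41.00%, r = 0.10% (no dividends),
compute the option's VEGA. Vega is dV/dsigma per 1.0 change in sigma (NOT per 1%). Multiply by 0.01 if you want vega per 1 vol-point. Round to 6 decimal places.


Answer: Vega = 14.294421

Derivation:
d1 = 0.6024311037; d2 = 0.3974311037
phi(d1) = 0.3327379118; exp(-qT) = 1.0000000000; exp(-rT) = 0.9997500312
Vega = S * exp(-qT) * phi(d1) * sqrt(T) = 85.9200 * 1.0000000000 * 0.3327379118 * 0.5000000000 = 14.294421


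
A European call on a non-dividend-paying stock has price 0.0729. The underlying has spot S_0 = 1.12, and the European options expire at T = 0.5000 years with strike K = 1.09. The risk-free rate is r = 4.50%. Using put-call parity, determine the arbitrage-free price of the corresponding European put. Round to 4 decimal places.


Answer: Put price = 0.0186

Derivation:
Put-call parity: C - P = S_0 * exp(-qT) - K * exp(-rT).
S_0 * exp(-qT) = 1.1200 * 1.00000000 = 1.12000000
K * exp(-rT) = 1.0900 * 0.97775124 = 1.06574885
P = C - S*exp(-qT) + K*exp(-rT)
P = 0.0729 - 1.12000000 + 1.06574885 = 0.0186


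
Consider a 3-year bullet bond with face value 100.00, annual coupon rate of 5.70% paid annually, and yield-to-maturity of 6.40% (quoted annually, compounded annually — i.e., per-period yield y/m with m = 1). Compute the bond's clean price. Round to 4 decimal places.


Answer: Price = 98.1427

Derivation:
Coupon per period c = face * coupon_rate / m = 5.700000
Periods per year m = 1; per-period yield y/m = 0.064000
Number of cashflows N = 3
Cashflows (t years, CF_t, discount factor 1/(1+y/m)^(m*t), PV):
  t = 1.0000: CF_t = 5.700000, DF = 0.939850, PV = 5.357143
  t = 2.0000: CF_t = 5.700000, DF = 0.883317, PV = 5.034909
  t = 3.0000: CF_t = 105.700000, DF = 0.830185, PV = 87.750602
Price P = sum_t PV_t = 98.142653


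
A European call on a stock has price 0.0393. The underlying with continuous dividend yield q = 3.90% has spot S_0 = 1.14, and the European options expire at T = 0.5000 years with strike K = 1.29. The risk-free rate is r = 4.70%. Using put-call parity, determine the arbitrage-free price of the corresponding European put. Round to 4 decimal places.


Put-call parity: C - P = S_0 * exp(-qT) - K * exp(-rT).
S_0 * exp(-qT) = 1.1400 * 0.98068890 = 1.11798534
K * exp(-rT) = 1.2900 * 0.97677397 = 1.26003843
P = C - S*exp(-qT) + K*exp(-rT)
P = 0.0393 - 1.11798534 + 1.26003843 = 0.1814

Answer: Put price = 0.1814


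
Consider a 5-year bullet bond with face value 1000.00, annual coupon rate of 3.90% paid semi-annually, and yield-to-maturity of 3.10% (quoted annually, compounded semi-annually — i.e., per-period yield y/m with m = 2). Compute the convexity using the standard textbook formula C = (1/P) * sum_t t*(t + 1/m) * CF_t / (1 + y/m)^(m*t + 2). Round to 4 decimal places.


Answer: Convexity = 23.8354

Derivation:
Coupon per period c = face * coupon_rate / m = 19.500000
Periods per year m = 2; per-period yield y/m = 0.015500
Number of cashflows N = 10
Cashflows (t years, CF_t, discount factor 1/(1+y/m)^(m*t), PV):
  t = 0.5000: CF_t = 19.500000, DF = 0.984737, PV = 19.202363
  t = 1.0000: CF_t = 19.500000, DF = 0.969706, PV = 18.909270
  t = 1.5000: CF_t = 19.500000, DF = 0.954905, PV = 18.620650
  t = 2.0000: CF_t = 19.500000, DF = 0.940330, PV = 18.336435
  t = 2.5000: CF_t = 19.500000, DF = 0.925977, PV = 18.056558
  t = 3.0000: CF_t = 19.500000, DF = 0.911844, PV = 17.780953
  t = 3.5000: CF_t = 19.500000, DF = 0.897926, PV = 17.509555
  t = 4.0000: CF_t = 19.500000, DF = 0.884220, PV = 17.242300
  t = 4.5000: CF_t = 19.500000, DF = 0.870724, PV = 16.979123
  t = 5.0000: CF_t = 1019.500000, DF = 0.857434, PV = 874.154007
Price P = sum_t PV_t = 1036.791215
Convexity numerator sum_t t*(t + 1/m) * CF_t / (1+y/m)^(m*t + 2):
  t = 0.5000: term = 9.310325
  t = 1.0000: term = 27.504652
  t = 1.5000: term = 54.169675
  t = 2.0000: term = 88.904767
  t = 2.5000: term = 131.321665
  t = 3.0000: term = 181.044147
  t = 3.5000: term = 237.707726
  t = 4.0000: term = 300.959349
  t = 4.5000: term = 370.457101
  t = 5.0000: term = 23310.993918
Convexity = (1/P) * sum = 24712.373325 / 1036.791215 = 23.835439


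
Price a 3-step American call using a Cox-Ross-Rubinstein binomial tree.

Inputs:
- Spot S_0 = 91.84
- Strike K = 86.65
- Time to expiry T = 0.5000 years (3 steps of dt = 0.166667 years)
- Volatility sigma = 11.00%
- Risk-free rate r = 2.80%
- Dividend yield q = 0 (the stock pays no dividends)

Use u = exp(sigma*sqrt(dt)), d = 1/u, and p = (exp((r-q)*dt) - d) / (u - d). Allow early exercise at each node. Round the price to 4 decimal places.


dt = T/N = 0.166667
u = exp(sigma*sqrt(dt)) = 1.045931; d = 1/u = 0.956086
p = (exp((r-q)*dt) - d) / (u - d) = 0.540838
Discount per step: exp(-r*dt) = 0.995344
Stock lattice S(k, i) with i counting down-moves:
  k=0: S(0,0) = 91.8400
  k=1: S(1,0) = 96.0583; S(1,1) = 87.8069
  k=2: S(2,0) = 100.4703; S(2,1) = 91.8400; S(2,2) = 83.9510
  k=3: S(3,0) = 105.0850; S(3,1) = 96.0583; S(3,2) = 87.8069; S(3,3) = 80.2644
Terminal payoffs V(N, i) = max(S_T - K, 0):
  V(3,0) = 18.435034; V(3,1) = 9.408295; V(3,2) = 1.156947; V(3,3) = 0.000000
Backward induction: V(k, i) = exp(-r*dt) * [p * V(k+1, i) + (1-p) * V(k+1, i+1)]; then take max(V_cont, immediate exercise) for American.
  V(2,0) = exp(-r*dt) * [p*18.435034 + (1-p)*9.408295] = 14.223764; exercise = 13.820340; V(2,0) = max -> 14.223764
  V(2,1) = exp(-r*dt) * [p*9.408295 + (1-p)*1.156947] = 5.593425; exercise = 5.190000; V(2,1) = max -> 5.593425
  V(2,2) = exp(-r*dt) * [p*1.156947 + (1-p)*0.000000] = 0.622808; exercise = 0.000000; V(2,2) = max -> 0.622808
  V(1,0) = exp(-r*dt) * [p*14.223764 + (1-p)*5.593425] = 10.213266; exercise = 9.408295; V(1,0) = max -> 10.213266
  V(1,1) = exp(-r*dt) * [p*5.593425 + (1-p)*0.622808] = 3.295690; exercise = 1.156947; V(1,1) = max -> 3.295690
  V(0,0) = exp(-r*dt) * [p*10.213266 + (1-p)*3.295690] = 7.004214; exercise = 5.190000; V(0,0) = max -> 7.004214

Answer: Price = V(0,0) = 7.0042


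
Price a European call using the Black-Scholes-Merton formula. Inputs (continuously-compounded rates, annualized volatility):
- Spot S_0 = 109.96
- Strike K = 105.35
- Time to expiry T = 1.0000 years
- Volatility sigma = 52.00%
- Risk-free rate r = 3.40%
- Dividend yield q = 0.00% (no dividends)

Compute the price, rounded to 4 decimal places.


d1 = (ln(S/K) + (r - q + 0.5*sigma^2) * T) / (sigma * sqrt(T)) = 0.40774716
d2 = d1 - sigma * sqrt(T) = -0.11225284
exp(-rT) = 0.96657150; exp(-qT) = 1.00000000
C = S_0 * exp(-qT) * N(d1) - K * exp(-rT) * N(d2)
N(d1) = 0.65827034; N(d2) = 0.45531147
C = 109.9600 * 1.00000000 * 0.65827034 - 105.3500 * 0.96657150 * 0.45531147 = 26.0198

Answer: Price = 26.0198


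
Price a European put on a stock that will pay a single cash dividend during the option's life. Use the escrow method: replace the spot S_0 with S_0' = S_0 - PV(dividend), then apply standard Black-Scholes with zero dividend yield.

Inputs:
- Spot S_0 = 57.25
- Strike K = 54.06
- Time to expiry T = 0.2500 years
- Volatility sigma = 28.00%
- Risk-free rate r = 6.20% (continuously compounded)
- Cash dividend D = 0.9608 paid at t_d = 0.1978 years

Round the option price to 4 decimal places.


Answer: Price = 1.7618

Derivation:
PV(D) = D * exp(-r * t_d) = 0.9608 * 0.98781129 = 0.94908909
S_0' = S_0 - PV(D) = 57.2500 - 0.94908909 = 56.30091091
d1 = (ln(S_0'/K) + (r + sigma^2/2)*T) / (sigma*sqrt(T)) = 0.47082981
d2 = d1 - sigma*sqrt(T) = 0.33082981
exp(-rT) = 0.98461951
N(-d1) = 0.31888114; N(-d2) = 0.37038652
P = K * exp(-rT) * N(-d2) - S_0' * N(-d1) = 54.0600 * 0.98461951 * 0.37038652 - 56.30091091 * 0.31888114 = 1.7618


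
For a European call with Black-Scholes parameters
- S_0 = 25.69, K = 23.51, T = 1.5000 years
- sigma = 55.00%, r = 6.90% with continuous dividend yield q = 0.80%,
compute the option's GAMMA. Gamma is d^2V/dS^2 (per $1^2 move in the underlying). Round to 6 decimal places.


d1 = 0.6042831050; d2 = -0.0693265742
phi(d1) = 0.3323663121; exp(-qT) = 0.9880717129; exp(-rT) = 0.9016760227
Gamma = exp(-qT) * phi(d1) / (S * sigma * sqrt(T)) = 0.9880717129 * 0.3323663121 / (25.6900 * 0.5500 * 1.2247448714) = 0.018977

Answer: Gamma = 0.018977


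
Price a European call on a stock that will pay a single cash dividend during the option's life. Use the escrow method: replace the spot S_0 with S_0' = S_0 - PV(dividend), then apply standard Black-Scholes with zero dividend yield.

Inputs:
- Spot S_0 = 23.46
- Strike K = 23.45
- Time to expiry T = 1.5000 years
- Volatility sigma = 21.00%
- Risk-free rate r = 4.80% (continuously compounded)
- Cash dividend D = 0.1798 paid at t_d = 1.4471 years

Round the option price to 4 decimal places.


PV(D) = D * exp(-r * t_d) = 0.1798 * 0.93289670 = 0.16773483
S_0' = S_0 - PV(D) = 23.4600 - 0.16773483 = 23.29226517
d1 = (ln(S_0'/K) + (r + sigma^2/2)*T) / (sigma*sqrt(T)) = 0.38229864
d2 = d1 - sigma*sqrt(T) = 0.12510222
exp(-rT) = 0.93053090
N(d1) = 0.64888007; N(d2) = 0.54977869
C = S_0' * N(d1) - K * exp(-rT) * N(d2) = 23.29226517 * 0.64888007 - 23.4500 * 0.93053090 * 0.54977869 = 3.1172

Answer: Price = 3.1172


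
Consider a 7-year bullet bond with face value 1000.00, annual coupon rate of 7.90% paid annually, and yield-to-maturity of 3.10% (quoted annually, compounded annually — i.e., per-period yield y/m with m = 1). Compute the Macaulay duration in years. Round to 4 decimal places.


Coupon per period c = face * coupon_rate / m = 79.000000
Periods per year m = 1; per-period yield y/m = 0.031000
Number of cashflows N = 7
Cashflows (t years, CF_t, discount factor 1/(1+y/m)^(m*t), PV):
  t = 1.0000: CF_t = 79.000000, DF = 0.969932, PV = 76.624636
  t = 2.0000: CF_t = 79.000000, DF = 0.940768, PV = 74.320695
  t = 3.0000: CF_t = 79.000000, DF = 0.912481, PV = 72.086028
  t = 4.0000: CF_t = 79.000000, DF = 0.885045, PV = 69.918553
  t = 5.0000: CF_t = 79.000000, DF = 0.858434, PV = 67.816249
  t = 6.0000: CF_t = 79.000000, DF = 0.832622, PV = 65.777157
  t = 7.0000: CF_t = 1079.000000, DF = 0.807587, PV = 871.386420
Price P = sum_t PV_t = 1297.929738
Macaulay numerator sum_t t * PV_t:
  t * PV_t at t = 1.0000: 76.624636
  t * PV_t at t = 2.0000: 148.641389
  t * PV_t at t = 3.0000: 216.258084
  t * PV_t at t = 4.0000: 279.674211
  t * PV_t at t = 5.0000: 339.081245
  t * PV_t at t = 6.0000: 394.662943
  t * PV_t at t = 7.0000: 6099.704943
Macaulay duration D = (sum_t t * PV_t) / P = 7554.647452 / 1297.929738 = 5.820537

Answer: Macaulay duration = 5.8205 years


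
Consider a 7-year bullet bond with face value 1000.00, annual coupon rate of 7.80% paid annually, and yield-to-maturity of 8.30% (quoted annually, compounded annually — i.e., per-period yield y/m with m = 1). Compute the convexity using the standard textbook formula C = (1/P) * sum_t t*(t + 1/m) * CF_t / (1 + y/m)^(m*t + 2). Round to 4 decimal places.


Answer: Convexity = 35.4974

Derivation:
Coupon per period c = face * coupon_rate / m = 78.000000
Periods per year m = 1; per-period yield y/m = 0.083000
Number of cashflows N = 7
Cashflows (t years, CF_t, discount factor 1/(1+y/m)^(m*t), PV):
  t = 1.0000: CF_t = 78.000000, DF = 0.923361, PV = 72.022161
  t = 2.0000: CF_t = 78.000000, DF = 0.852596, PV = 66.502457
  t = 3.0000: CF_t = 78.000000, DF = 0.787254, PV = 61.405777
  t = 4.0000: CF_t = 78.000000, DF = 0.726919, PV = 56.699702
  t = 5.0000: CF_t = 78.000000, DF = 0.671209, PV = 52.354295
  t = 6.0000: CF_t = 78.000000, DF = 0.619768, PV = 48.341916
  t = 7.0000: CF_t = 1078.000000, DF = 0.572270, PV = 616.906810
Price P = sum_t PV_t = 974.233119
Convexity numerator sum_t t*(t + 1/m) * CF_t / (1+y/m)^(m*t + 2):
  t = 1.0000: term = 122.811554
  t = 2.0000: term = 340.198212
  t = 3.0000: term = 628.251545
  t = 4.0000: term = 966.838328
  t = 5.0000: term = 1339.111257
  t = 6.0000: term = 1731.076418
  t = 7.0000: term = 29454.433765
Convexity = (1/P) * sum = 34582.721080 / 974.233119 = 35.497378


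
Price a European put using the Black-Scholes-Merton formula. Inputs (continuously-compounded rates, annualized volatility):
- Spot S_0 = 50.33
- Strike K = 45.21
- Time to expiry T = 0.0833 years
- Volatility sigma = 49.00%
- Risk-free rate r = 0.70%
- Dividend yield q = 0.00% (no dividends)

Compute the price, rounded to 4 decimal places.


d1 = (ln(S/K) + (r - q + 0.5*sigma^2) * T) / (sigma * sqrt(T)) = 0.83343361
d2 = d1 - sigma * sqrt(T) = 0.69201109
exp(-rT) = 0.99941707; exp(-qT) = 1.00000000
P = K * exp(-rT) * N(-d2) - S_0 * exp(-qT) * N(-d1)
N(-d1) = 0.20230011; N(-d2) = 0.24446518
P = 45.2100 * 0.99941707 * 0.24446518 - 50.3300 * 1.00000000 * 0.20230011 = 0.8641

Answer: Price = 0.8641


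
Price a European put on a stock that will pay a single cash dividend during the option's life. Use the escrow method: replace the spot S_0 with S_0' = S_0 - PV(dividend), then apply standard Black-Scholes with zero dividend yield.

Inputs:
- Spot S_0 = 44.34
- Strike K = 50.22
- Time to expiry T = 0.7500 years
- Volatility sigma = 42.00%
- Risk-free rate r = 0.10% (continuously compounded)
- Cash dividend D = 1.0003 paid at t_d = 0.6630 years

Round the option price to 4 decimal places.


PV(D) = D * exp(-r * t_d) = 1.0003 * 0.99933722 = 0.99963702
S_0' = S_0 - PV(D) = 44.3400 - 0.99963702 = 43.34036298
d1 = (ln(S_0'/K) + (r + sigma^2/2)*T) / (sigma*sqrt(T)) = -0.22112236
d2 = d1 - sigma*sqrt(T) = -0.58485303
exp(-rT) = 0.99925028
N(-d1) = 0.58750142; N(-d2) = 0.72067673
P = K * exp(-rT) * N(-d2) - S_0' * N(-d1) = 50.2200 * 0.99925028 * 0.72067673 - 43.34036298 * 0.58750142 = 10.7027

Answer: Price = 10.7027


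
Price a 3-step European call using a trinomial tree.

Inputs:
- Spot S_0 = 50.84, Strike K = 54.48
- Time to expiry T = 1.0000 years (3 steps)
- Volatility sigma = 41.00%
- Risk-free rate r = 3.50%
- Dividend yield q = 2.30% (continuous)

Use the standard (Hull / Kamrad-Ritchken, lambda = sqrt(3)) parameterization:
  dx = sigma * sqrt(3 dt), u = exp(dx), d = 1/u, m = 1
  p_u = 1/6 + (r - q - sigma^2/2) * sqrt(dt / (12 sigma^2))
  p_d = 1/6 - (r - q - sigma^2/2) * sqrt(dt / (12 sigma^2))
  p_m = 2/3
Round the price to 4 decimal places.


Answer: Price = V(0,0) = 6.6712

Derivation:
dt = T/N = 0.333333; dx = sigma*sqrt(3*dt) = 0.410000
u = exp(dx) = 1.506818; d = 1/u = 0.663650
p_u = 0.137378, p_m = 0.666667, p_d = 0.195955
Discount per step: exp(-r*dt) = 0.988401
Stock lattice S(k, j) with j the centered position index:
  k=0: S(0,+0) = 50.8400
  k=1: S(1,-1) = 33.7400; S(1,+0) = 50.8400; S(1,+1) = 76.6066
  k=2: S(2,-2) = 22.3915; S(2,-1) = 33.7400; S(2,+0) = 50.8400; S(2,+1) = 76.6066; S(2,+2) = 115.4322
  k=3: S(3,-3) = 14.8602; S(3,-2) = 22.3915; S(3,-1) = 33.7400; S(3,+0) = 50.8400; S(3,+1) = 76.6066; S(3,+2) = 115.4322; S(3,+3) = 173.9353
Terminal payoffs V(N, j) = max(S_T - K, 0):
  V(3,-3) = 0.000000; V(3,-2) = 0.000000; V(3,-1) = 0.000000; V(3,+0) = 0.000000; V(3,+1) = 22.126616; V(3,+2) = 60.952212; V(3,+3) = 119.455310
Backward induction: V(k, j) = exp(-r*dt) * [p_u * V(k+1, j+1) + p_m * V(k+1, j) + p_d * V(k+1, j-1)]
  V(2,-2) = exp(-r*dt) * [p_u*0.000000 + p_m*0.000000 + p_d*0.000000] = 0.000000
  V(2,-1) = exp(-r*dt) * [p_u*0.000000 + p_m*0.000000 + p_d*0.000000] = 0.000000
  V(2,+0) = exp(-r*dt) * [p_u*22.126616 + p_m*0.000000 + p_d*0.000000] = 3.004454
  V(2,+1) = exp(-r*dt) * [p_u*60.952212 + p_m*22.126616 + p_d*0.000000] = 22.856354
  V(2,+2) = exp(-r*dt) * [p_u*119.455310 + p_m*60.952212 + p_d*22.126616] = 60.669220
  V(1,-1) = exp(-r*dt) * [p_u*3.004454 + p_m*0.000000 + p_d*0.000000] = 0.407959
  V(1,+0) = exp(-r*dt) * [p_u*22.856354 + p_m*3.004454 + p_d*0.000000] = 5.083279
  V(1,+1) = exp(-r*dt) * [p_u*60.669220 + p_m*22.856354 + p_d*3.004454] = 23.880688
  V(0,+0) = exp(-r*dt) * [p_u*23.880688 + p_m*5.083279 + p_d*0.407959] = 6.671190


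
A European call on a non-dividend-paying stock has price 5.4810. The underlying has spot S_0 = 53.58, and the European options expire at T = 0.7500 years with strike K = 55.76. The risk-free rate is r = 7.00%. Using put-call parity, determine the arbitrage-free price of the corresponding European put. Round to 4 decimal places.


Put-call parity: C - P = S_0 * exp(-qT) - K * exp(-rT).
S_0 * exp(-qT) = 53.5800 * 1.00000000 = 53.58000000
K * exp(-rT) = 55.7600 * 0.94885432 = 52.90811694
P = C - S*exp(-qT) + K*exp(-rT)
P = 5.4810 - 53.58000000 + 52.90811694 = 4.8091

Answer: Put price = 4.8091
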